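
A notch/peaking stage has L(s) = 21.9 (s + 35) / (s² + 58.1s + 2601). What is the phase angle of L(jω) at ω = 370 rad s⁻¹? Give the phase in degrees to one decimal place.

∠(j370 + 35) = arctan(370/35) = 84.60°
∠[(j370)² + 58.1(j370) + 2601] = ∠[-1.343e+05 + j21497] = 170.91°
∠L(j370) = 84.60° − 170.91° = -86.31°

-86.3 deg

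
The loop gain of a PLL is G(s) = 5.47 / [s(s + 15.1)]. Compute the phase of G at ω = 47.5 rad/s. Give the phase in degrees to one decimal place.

∠(j47.5 + 15.1) = arctan(47.5/15.1) = 72.36°
∠(j47.5) = 90.00°
∠G(j47.5) = − (72.36° + 90.00°) = -162.36°

-162.4°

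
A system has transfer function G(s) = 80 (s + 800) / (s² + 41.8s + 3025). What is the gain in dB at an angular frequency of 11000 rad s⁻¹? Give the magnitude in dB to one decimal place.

-42.7 dB

|j11000 + 800| = √(11000² + 800²) = 1.103e+04
|(j11000)² + 41.8(j11000) + 3025| = |-1.21e+08 + j4.598e+05| = 1.21e+08
|G(j11000)| = 80 × 1.103e+04 / 1.21e+08 = 0.0072921
20 log₁₀(0.0072921) = -42.74 dB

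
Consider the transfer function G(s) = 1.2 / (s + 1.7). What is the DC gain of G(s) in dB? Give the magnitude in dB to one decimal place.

G(0) = 1.2 / 1.7 = 0.70588
20 log₁₀(0.70588) = -3.03 dB

-3.0 dB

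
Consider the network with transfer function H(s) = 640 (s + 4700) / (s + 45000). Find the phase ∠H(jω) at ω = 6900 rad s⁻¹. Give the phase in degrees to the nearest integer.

∠(j6900 + 4700) = arctan(6900/4700) = 55.74°
∠(j6900 + 45000) = arctan(6900/45000) = 8.72°
∠H(j6900) = 55.74° − 8.72° = 47.02°

47°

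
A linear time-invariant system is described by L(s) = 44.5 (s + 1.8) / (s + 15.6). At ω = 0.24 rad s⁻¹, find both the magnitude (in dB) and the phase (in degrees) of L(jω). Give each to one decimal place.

|L| = 14.3 dB, ∠L = 6.7°

|j0.24 + 1.8| = √(0.24² + 1.8²) = 1.816
|j0.24 + 15.6| = √(0.24² + 15.6²) = 15.6
|L(j0.24)| = 44.5 × 1.816 / 15.6 = 5.1794
20 log₁₀(5.1794) = 14.29 dB
∠(j0.24 + 1.8) = arctan(0.24/1.8) = 7.59°
∠(j0.24 + 15.6) = arctan(0.24/15.6) = 0.88°
∠L(j0.24) = 7.59° − 0.88° = 6.71°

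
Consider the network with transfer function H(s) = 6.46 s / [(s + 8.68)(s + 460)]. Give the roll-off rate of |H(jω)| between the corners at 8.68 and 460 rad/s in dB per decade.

In this band the factors already past their corner are: 1 differentiator zero, pole at 8.68; net slope = 0 dB/decade.

0 dB/decade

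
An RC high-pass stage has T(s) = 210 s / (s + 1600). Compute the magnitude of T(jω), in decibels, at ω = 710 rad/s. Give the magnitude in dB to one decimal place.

38.6 dB

|j710| = 710
|j710 + 1600| = √(710² + 1600²) = 1750
|T(j710)| = 210 × 710 / 1750 = 85.178
20 log₁₀(85.178) = 38.61 dB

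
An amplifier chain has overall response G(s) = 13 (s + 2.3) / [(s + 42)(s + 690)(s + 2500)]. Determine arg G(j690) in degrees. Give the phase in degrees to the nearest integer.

∠(j690 + 2.3) = arctan(690/2.3) = 89.81°
∠(j690 + 42) = arctan(690/42) = 86.52°
∠(j690 + 690) = arctan(690/690) = 45.00°
∠(j690 + 2500) = arctan(690/2500) = 15.43°
∠G(j690) = 89.81° − (86.52° + 45.00° + 15.43°) = -57.14°

-57°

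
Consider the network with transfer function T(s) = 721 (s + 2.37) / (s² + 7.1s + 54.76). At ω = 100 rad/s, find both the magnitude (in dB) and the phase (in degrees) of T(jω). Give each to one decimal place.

|T| = 17.2 dB, ∠T = -87.3°

|j100 + 2.37| = √(100² + 2.37²) = 100
|(j100)² + 7.1(j100) + 54.76| = |-9945.2 + j710| = 9971
|T(j100)| = 721 × 100 / 9971 = 7.2333
20 log₁₀(7.2333) = 17.19 dB
∠(j100 + 2.37) = arctan(100/2.37) = 88.64°
∠[(j100)² + 7.1(j100) + 54.76] = ∠[-9945.2 + j710] = 175.92°
∠T(j100) = 88.64° − 175.92° = -87.27°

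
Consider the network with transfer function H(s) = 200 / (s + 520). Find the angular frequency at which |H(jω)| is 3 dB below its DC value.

520 rad/s

For a single-pole low-pass, the −3 dB point is at the pole: ω = 520 rad/s.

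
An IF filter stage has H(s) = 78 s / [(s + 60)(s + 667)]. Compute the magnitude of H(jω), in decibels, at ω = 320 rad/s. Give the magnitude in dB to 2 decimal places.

-19.69 dB

|j320| = 320
|j320 + 60| = √(320² + 60²) = 325.6
|j320 + 667| = √(320² + 667²) = 739.8
|H(j320)| = 78 × 320 / (325.6 × 739.8) = 0.10363
20 log₁₀(0.10363) = -19.690 dB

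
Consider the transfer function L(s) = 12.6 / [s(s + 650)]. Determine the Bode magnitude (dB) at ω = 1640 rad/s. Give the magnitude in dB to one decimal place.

|j1640 + 650| = √(1640² + 650²) = 1764
|j1640| = 1640
|L(j1640)| = 12.6 / (1764 × 1640) = 4.3551e-06
20 log₁₀(4.3551e-06) = -107.22 dB

-107.2 dB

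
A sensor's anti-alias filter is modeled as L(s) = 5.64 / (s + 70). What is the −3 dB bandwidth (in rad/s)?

70 rad/s

For a single-pole low-pass, the −3 dB point is at the pole: ω = 70 rad/s.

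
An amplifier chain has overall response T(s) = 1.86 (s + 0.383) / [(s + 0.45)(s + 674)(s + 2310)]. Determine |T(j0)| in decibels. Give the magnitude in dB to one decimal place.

T(0) = 1.86 × 0.383 / (0.45 × 674 × 2310) = 1.0168e-06
20 log₁₀(1.0168e-06) = -119.86 dB

-119.9 dB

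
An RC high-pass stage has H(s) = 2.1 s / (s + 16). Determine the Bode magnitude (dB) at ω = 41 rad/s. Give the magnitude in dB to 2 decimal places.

|j41| = 41
|j41 + 16| = √(41² + 16²) = 44.01
|H(j41)| = 2.1 × 41 / 44.01 = 1.9563
20 log₁₀(1.9563) = 5.829 dB

5.83 dB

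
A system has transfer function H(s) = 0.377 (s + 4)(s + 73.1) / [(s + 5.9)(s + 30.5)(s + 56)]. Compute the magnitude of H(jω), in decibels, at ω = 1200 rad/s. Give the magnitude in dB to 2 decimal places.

-70.05 dB

|j1200 + 4| = √(1200² + 4²) = 1200
|j1200 + 73.1| = √(1200² + 73.1²) = 1202
|j1200 + 5.9| = √(1200² + 5.9²) = 1200
|j1200 + 30.5| = √(1200² + 30.5²) = 1200
|j1200 + 56| = √(1200² + 56²) = 1201
|H(j1200)| = 0.377 × 1200 × 1202 / (1200 × 1200 × 1201) = 0.0003143
20 log₁₀(0.0003143) = -70.053 dB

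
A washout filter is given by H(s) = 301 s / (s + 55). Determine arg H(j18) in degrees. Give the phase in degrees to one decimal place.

∠(j18) = 90.00°
∠(j18 + 55) = arctan(18/55) = 18.12°
∠H(j18) = 90.00° − 18.12° = 71.88°

71.9°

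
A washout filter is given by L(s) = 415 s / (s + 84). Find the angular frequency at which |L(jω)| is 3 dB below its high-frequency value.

84 rad s⁻¹

For a single-pole high-pass, the −3 dB point is at the pole: ω = 84 rad s⁻¹.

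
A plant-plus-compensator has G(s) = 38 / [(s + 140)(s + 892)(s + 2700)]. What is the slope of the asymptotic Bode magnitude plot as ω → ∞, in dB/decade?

-60 dB/decade

With 0 zeros and 3 poles, the high-frequency asymptotic slope is 20 × (0 − 3) = -60 dB/decade.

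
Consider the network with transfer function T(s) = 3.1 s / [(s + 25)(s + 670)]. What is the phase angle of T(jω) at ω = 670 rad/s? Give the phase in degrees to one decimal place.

-42.9°

∠(j670) = 90.00°
∠(j670 + 25) = arctan(670/25) = 87.86°
∠(j670 + 670) = arctan(670/670) = 45.00°
∠T(j670) = 90.00° − (87.86° + 45.00°) = -42.86°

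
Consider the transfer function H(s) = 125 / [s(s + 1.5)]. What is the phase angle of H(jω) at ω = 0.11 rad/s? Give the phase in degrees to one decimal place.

-94.2°

∠(j0.11 + 1.5) = arctan(0.11/1.5) = 4.19°
∠(j0.11) = 90.00°
∠H(j0.11) = − (4.19° + 90.00°) = -94.19°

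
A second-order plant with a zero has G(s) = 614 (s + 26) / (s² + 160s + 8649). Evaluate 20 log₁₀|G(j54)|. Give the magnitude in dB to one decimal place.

11.0 dB

|j54 + 26| = √(54² + 26²) = 59.93
|(j54)² + 160(j54) + 8649| = |5733 + j8640| = 1.037e+04
|G(j54)| = 614 × 59.93 / 1.037e+04 = 3.5489
20 log₁₀(3.5489) = 11.00 dB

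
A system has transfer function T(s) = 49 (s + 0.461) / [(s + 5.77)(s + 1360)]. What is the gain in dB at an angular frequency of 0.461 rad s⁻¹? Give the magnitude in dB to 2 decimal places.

-47.83 dB

|j0.461 + 0.461| = √(0.461² + 0.461²) = 0.652
|j0.461 + 5.77| = √(0.461² + 5.77²) = 5.788
|j0.461 + 1360| = √(0.461² + 1360²) = 1360
|T(j0.461)| = 49 × 0.652 / (5.788 × 1360) = 0.004058
20 log₁₀(0.004058) = -47.834 dB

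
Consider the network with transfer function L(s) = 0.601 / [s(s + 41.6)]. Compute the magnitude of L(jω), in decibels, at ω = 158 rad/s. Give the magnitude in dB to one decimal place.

-92.7 dB

|j158 + 41.6| = √(158² + 41.6²) = 163.4
|j158| = 158
|L(j158)| = 0.601 / (163.4 × 158) = 2.3281e-05
20 log₁₀(2.3281e-05) = -92.66 dB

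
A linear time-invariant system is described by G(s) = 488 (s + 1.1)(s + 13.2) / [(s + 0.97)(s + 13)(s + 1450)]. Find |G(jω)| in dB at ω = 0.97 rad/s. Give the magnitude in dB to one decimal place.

|j0.97 + 1.1| = √(0.97² + 1.1²) = 1.467
|j0.97 + 13.2| = √(0.97² + 13.2²) = 13.24
|j0.97 + 0.97| = √(0.97² + 0.97²) = 1.372
|j0.97 + 13| = √(0.97² + 13²) = 13.04
|j0.97 + 1450| = √(0.97² + 1450²) = 1450
|G(j0.97)| = 488 × 1.467 × 13.24 / (1.372 × 13.04 × 1450) = 0.36532
20 log₁₀(0.36532) = -8.75 dB

-8.7 dB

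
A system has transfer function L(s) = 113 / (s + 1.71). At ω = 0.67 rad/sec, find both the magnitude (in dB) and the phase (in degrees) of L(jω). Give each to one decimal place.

|j0.67 + 1.71| = √(0.67² + 1.71²) = 1.837
|L(j0.67)| = 113 / 1.837 = 61.528
20 log₁₀(61.528) = 35.78 dB
∠(j0.67 + 1.71) = arctan(0.67/1.71) = 21.40°
∠L(j0.67) = −21.40° = -21.40°

|L| = 35.8 dB, ∠L = -21.4°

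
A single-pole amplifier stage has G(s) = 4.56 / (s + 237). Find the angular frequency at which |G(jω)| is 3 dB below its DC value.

For a single-pole low-pass, the −3 dB point is at the pole: ω = 237 rad/sec.

237 rad/sec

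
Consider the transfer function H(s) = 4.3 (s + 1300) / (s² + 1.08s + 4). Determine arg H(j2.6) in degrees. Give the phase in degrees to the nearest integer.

∠(j2.6 + 1300) = arctan(2.6/1300) = 0.11°
∠[(j2.6)² + 1.08(j2.6) + 4] = ∠[-2.76 + j2.808] = 134.51°
∠H(j2.6) = 0.11° − 134.51° = -134.39°

-134°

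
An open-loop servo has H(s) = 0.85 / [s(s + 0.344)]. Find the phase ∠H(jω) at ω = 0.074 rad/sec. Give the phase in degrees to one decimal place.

∠(j0.074 + 0.344) = arctan(0.074/0.344) = 12.14°
∠(j0.074) = 90.00°
∠H(j0.074) = − (12.14° + 90.00°) = -102.14°

-102.1°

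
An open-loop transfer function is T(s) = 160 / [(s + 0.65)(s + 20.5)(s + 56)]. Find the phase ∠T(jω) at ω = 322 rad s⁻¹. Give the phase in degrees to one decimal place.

-256.4°

∠(j322 + 0.65) = arctan(322/0.65) = 89.88°
∠(j322 + 20.5) = arctan(322/20.5) = 86.36°
∠(j322 + 56) = arctan(322/56) = 80.13°
∠T(j322) = − (89.88° + 86.36° + 80.13°) = -256.38°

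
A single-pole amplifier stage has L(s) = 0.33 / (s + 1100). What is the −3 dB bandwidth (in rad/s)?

For a single-pole low-pass, the −3 dB point is at the pole: ω = 1100 rad/s.

1100 rad/s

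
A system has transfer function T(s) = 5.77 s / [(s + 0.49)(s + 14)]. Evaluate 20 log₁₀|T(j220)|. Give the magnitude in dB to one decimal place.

|j220| = 220
|j220 + 0.49| = √(220² + 0.49²) = 220
|j220 + 14| = √(220² + 14²) = 220.4
|T(j220)| = 5.77 × 220 / (220 × 220.4) = 0.026174
20 log₁₀(0.026174) = -31.64 dB

-31.6 dB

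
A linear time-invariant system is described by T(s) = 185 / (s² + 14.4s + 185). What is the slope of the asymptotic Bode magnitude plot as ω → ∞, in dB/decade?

-40 dB/decade

With 0 zeros and 2 poles, the high-frequency asymptotic slope is 20 × (0 − 2) = -40 dB/decade.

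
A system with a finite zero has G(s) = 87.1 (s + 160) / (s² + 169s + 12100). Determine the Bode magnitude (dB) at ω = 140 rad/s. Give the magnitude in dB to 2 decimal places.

|j140 + 160| = √(140² + 160²) = 212.6
|(j140)² + 169(j140) + 12100| = |-7500 + j23660| = 2.482e+04
|G(j140)| = 87.1 × 212.6 / 2.482e+04 = 0.74607
20 log₁₀(0.74607) = -2.544 dB

-2.54 dB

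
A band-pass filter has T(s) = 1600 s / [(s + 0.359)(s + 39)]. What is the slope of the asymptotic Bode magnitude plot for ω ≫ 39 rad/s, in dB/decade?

With 1 zero and 2 poles, the high-frequency asymptotic slope is 20 × (1 − 2) = -20 dB/decade.

-20 dB/decade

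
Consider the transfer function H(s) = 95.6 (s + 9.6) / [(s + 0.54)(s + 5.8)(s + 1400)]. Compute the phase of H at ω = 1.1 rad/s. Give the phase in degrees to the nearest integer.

∠(j1.1 + 9.6) = arctan(1.1/9.6) = 6.54°
∠(j1.1 + 0.54) = arctan(1.1/0.54) = 63.85°
∠(j1.1 + 5.8) = arctan(1.1/5.8) = 10.74°
∠(j1.1 + 1400) = arctan(1.1/1400) = 0.05°
∠H(j1.1) = 6.54° − (63.85° + 10.74° + 0.05°) = -68.10°

-68°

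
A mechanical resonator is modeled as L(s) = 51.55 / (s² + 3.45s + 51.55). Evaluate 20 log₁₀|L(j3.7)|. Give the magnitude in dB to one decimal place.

|(j3.7)² + 3.45(j3.7) + 51.55| = |37.86 + j12.765| = 39.95
|L(j3.7)| = 51.55 / 39.95 = 1.2902
20 log₁₀(1.2902) = 2.21 dB

2.2 dB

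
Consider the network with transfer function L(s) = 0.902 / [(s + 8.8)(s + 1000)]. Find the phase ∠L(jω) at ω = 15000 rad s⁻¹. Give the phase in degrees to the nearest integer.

∠(j15000 + 8.8) = arctan(15000/8.8) = 89.97°
∠(j15000 + 1000) = arctan(15000/1000) = 86.19°
∠L(j15000) = − (89.97° + 86.19°) = -176.15°

-176°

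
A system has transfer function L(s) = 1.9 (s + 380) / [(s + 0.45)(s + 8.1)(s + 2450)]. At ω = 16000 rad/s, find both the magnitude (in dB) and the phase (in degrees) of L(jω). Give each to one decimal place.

|L| = -162.7 dB, ∠L = -172.6°

|j16000 + 380| = √(16000² + 380²) = 1.6e+04
|j16000 + 0.45| = √(16000² + 0.45²) = 1.6e+04
|j16000 + 8.1| = √(16000² + 8.1²) = 1.6e+04
|j16000 + 2450| = √(16000² + 2450²) = 1.619e+04
|L(j16000)| = 1.9 × 1.6e+04 / (1.6e+04 × 1.6e+04 × 1.619e+04) = 7.3384e-09
20 log₁₀(7.3384e-09) = -162.69 dB
∠(j16000 + 380) = arctan(16000/380) = 88.64°
∠(j16000 + 0.45) = arctan(16000/0.45) = 90.00°
∠(j16000 + 8.1) = arctan(16000/8.1) = 89.97°
∠(j16000 + 2450) = arctan(16000/2450) = 81.29°
∠L(j16000) = 88.64° − (90.00° + 89.97° + 81.29°) = -172.62°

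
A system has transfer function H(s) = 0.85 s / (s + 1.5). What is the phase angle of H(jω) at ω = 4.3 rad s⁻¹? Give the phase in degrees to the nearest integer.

∠(j4.3) = 90.00°
∠(j4.3 + 1.5) = arctan(4.3/1.5) = 70.77°
∠H(j4.3) = 90.00° − 70.77° = 19.23°

19°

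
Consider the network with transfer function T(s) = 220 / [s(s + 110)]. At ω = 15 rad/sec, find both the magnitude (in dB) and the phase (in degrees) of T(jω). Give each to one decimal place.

|T| = -17.6 dB, ∠T = -97.8°

|j15 + 110| = √(15² + 110²) = 111
|j15| = 15
|T(j15)| = 220 / (111 × 15) = 0.13211
20 log₁₀(0.13211) = -17.58 dB
∠(j15 + 110) = arctan(15/110) = 7.77°
∠(j15) = 90.00°
∠T(j15) = − (7.77° + 90.00°) = -97.77°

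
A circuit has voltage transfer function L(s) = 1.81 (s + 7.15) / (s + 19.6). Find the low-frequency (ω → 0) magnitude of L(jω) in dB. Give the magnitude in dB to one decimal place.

-3.6 dB

L(0) = 1.81 × 7.15 / 19.6 = 0.66028
20 log₁₀(0.66028) = -3.61 dB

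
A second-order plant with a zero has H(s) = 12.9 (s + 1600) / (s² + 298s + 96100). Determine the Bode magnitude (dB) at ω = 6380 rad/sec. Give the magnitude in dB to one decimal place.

-53.6 dB

|j6380 + 1600| = √(6380² + 1600²) = 6578
|(j6380)² + 298(j6380) + 96100| = |-4.0608e+07 + j1.9012e+06| = 4.065e+07
|H(j6380)| = 12.9 × 6578 / 4.065e+07 = 0.0020872
20 log₁₀(0.0020872) = -53.61 dB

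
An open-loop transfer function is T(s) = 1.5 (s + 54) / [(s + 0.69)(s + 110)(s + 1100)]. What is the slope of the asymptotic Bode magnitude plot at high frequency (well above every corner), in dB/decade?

With 1 zero and 3 poles, the high-frequency asymptotic slope is 20 × (1 − 3) = -40 dB/decade.

-40 dB/decade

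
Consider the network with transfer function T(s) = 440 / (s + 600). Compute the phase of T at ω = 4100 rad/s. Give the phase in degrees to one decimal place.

-81.7°

∠(j4100 + 600) = arctan(4100/600) = 81.67°
∠T(j4100) = −81.67° = -81.67°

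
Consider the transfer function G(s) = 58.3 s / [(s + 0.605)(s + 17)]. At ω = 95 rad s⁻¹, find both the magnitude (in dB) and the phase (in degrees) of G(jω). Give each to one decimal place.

|G| = -4.4 dB, ∠G = -79.5°

|j95| = 95
|j95 + 0.605| = √(95² + 0.605²) = 95
|j95 + 17| = √(95² + 17²) = 96.51
|G(j95)| = 58.3 × 95 / (95 × 96.51) = 0.60408
20 log₁₀(0.60408) = -4.38 dB
∠(j95) = 90.00°
∠(j95 + 0.605) = arctan(95/0.605) = 89.64°
∠(j95 + 17) = arctan(95/17) = 79.85°
∠G(j95) = 90.00° − (89.64° + 79.85°) = -79.49°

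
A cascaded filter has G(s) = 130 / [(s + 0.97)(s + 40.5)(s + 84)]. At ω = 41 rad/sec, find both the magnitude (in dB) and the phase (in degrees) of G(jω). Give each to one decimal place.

|G| = -64.6 dB, ∠G = -160.0°

|j41 + 0.97| = √(41² + 0.97²) = 41.01
|j41 + 40.5| = √(41² + 40.5²) = 57.63
|j41 + 84| = √(41² + 84²) = 93.47
|G(j41)| = 130 / (41.01 × 57.63 × 93.47) = 0.00058845
20 log₁₀(0.00058845) = -64.61 dB
∠(j41 + 0.97) = arctan(41/0.97) = 88.64°
∠(j41 + 40.5) = arctan(41/40.5) = 45.35°
∠(j41 + 84) = arctan(41/84) = 26.02°
∠G(j41) = − (88.64° + 45.35° + 26.02°) = -160.01°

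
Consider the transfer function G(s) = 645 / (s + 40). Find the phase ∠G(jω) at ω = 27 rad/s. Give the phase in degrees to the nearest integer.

-34 deg

∠(j27 + 40) = arctan(27/40) = 34.02°
∠G(j27) = −34.02° = -34.02°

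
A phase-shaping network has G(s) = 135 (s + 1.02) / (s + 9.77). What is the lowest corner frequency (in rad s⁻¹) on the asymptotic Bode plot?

Break frequencies occur at each pole and zero magnitude: 1.02 rad s⁻¹, 9.77 rad s⁻¹.
The lowest is 1.02 rad s⁻¹.

1.02 rad s⁻¹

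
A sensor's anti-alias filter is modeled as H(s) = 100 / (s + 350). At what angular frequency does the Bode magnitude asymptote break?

350 rad/sec

The single real pole at s = −350 gives a corner at ω = 350 rad/sec.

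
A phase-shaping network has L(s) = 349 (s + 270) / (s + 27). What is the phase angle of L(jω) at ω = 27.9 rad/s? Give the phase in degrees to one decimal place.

∠(j27.9 + 270) = arctan(27.9/270) = 5.90°
∠(j27.9 + 27) = arctan(27.9/27) = 45.94°
∠L(j27.9) = 5.90° − 45.94° = -40.04°

-40.0°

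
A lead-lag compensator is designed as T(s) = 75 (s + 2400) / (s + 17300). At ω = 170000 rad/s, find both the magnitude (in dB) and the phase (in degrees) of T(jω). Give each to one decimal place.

|T| = 37.5 dB, ∠T = 5.0°

|j170000 + 2400| = √(170000² + 2400²) = 1.7e+05
|j170000 + 17300| = √(170000² + 17300²) = 1.709e+05
|T(j170000)| = 75 × 1.7e+05 / 1.709e+05 = 74.622
20 log₁₀(74.622) = 37.46 dB
∠(j170000 + 2400) = arctan(170000/2400) = 89.19°
∠(j170000 + 17300) = arctan(170000/17300) = 84.19°
∠T(j170000) = 89.19° − 84.19° = 5.00°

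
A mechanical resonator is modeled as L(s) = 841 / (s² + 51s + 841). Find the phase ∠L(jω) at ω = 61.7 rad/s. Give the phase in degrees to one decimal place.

∠[(j61.7)² + 51(j61.7) + 841] = ∠[-2965.9 + j3146.7] = 133.31°
∠L(j61.7) = −133.31° = -133.31°

-133.3 deg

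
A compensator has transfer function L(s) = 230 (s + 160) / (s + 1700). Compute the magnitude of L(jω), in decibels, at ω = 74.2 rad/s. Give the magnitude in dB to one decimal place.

|j74.2 + 160| = √(74.2² + 160²) = 176.4
|j74.2 + 1700| = √(74.2² + 1700²) = 1702
|L(j74.2)| = 230 × 176.4 / 1702 = 23.839
20 log₁₀(23.839) = 27.55 dB

27.5 dB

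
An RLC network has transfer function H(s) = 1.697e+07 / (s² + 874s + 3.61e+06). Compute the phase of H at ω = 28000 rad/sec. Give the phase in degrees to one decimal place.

-178.2 deg

∠[(j28000)² + 874(j28000) + 3.61e+06] = ∠[-7.8039e+08 + j2.4472e+07] = 178.20°
∠H(j28000) = −178.20° = -178.20°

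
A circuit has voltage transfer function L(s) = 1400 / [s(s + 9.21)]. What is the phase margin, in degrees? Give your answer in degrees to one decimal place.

Gain crossover: |L(jω)| = 1 at ω ≈ 36.9 rad s⁻¹.
∠L(j36.9) = −90° − arctan(36.9/9.21) ≈ -165.97°
PM = 180° + (-165.97°) = 14.03°

14.0°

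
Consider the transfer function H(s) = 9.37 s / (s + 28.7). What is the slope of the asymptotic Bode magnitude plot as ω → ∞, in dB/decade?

With 1 zero and 1 pole, the high-frequency asymptotic slope is 20 × (1 − 1) = 0 dB/decade.

0 dB/decade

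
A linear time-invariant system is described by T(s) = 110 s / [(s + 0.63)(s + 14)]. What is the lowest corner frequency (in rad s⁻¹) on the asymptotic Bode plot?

Break frequencies occur at each pole and zero magnitude: 0.63 rad s⁻¹, 14 rad s⁻¹.
The lowest is 0.63 rad s⁻¹.

0.63 rad s⁻¹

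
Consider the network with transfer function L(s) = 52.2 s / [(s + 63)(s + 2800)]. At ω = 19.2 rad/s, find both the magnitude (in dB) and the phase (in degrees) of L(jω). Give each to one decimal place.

|j19.2| = 19.2
|j19.2 + 63| = √(19.2² + 63²) = 65.86
|j19.2 + 2800| = √(19.2² + 2800²) = 2800
|L(j19.2)| = 52.2 × 19.2 / (65.86 × 2800) = 0.0054347
20 log₁₀(0.0054347) = -45.30 dB
∠(j19.2) = 90.00°
∠(j19.2 + 63) = arctan(19.2/63) = 16.95°
∠(j19.2 + 2800) = arctan(19.2/2800) = 0.39°
∠L(j19.2) = 90.00° − (16.95° + 0.39°) = 72.66°

|L| = -45.3 dB, ∠L = 72.7°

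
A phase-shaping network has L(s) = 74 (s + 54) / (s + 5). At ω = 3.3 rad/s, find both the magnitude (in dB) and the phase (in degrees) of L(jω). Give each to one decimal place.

|L| = 56.5 dB, ∠L = -29.9°

|j3.3 + 54| = √(3.3² + 54²) = 54.1
|j3.3 + 5| = √(3.3² + 5²) = 5.991
|L(j3.3)| = 74 × 54.1 / 5.991 = 668.26
20 log₁₀(668.26) = 56.50 dB
∠(j3.3 + 54) = arctan(3.3/54) = 3.50°
∠(j3.3 + 5) = arctan(3.3/5) = 33.42°
∠L(j3.3) = 3.50° − 33.42° = -29.93°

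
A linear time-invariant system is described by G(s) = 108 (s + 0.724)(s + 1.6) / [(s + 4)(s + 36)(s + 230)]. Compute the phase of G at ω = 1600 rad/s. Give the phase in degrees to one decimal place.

∠(j1600 + 0.724) = arctan(1600/0.724) = 89.97°
∠(j1600 + 1.6) = arctan(1600/1.6) = 89.94°
∠(j1600 + 4) = arctan(1600/4) = 89.86°
∠(j1600 + 36) = arctan(1600/36) = 88.71°
∠(j1600 + 230) = arctan(1600/230) = 81.82°
∠G(j1600) = 89.97° + 89.94° − (89.86° + 88.71° + 81.82°) = -80.47°

-80.5°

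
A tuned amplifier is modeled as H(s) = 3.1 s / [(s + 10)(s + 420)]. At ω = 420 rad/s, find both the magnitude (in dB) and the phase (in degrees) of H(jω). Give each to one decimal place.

|H| = -45.7 dB, ∠H = -43.6°

|j420| = 420
|j420 + 10| = √(420² + 10²) = 420.1
|j420 + 420| = √(420² + 420²) = 594
|H(j420)| = 3.1 × 420 / (420.1 × 594) = 0.0052176
20 log₁₀(0.0052176) = -45.65 dB
∠(j420) = 90.00°
∠(j420 + 10) = arctan(420/10) = 88.64°
∠(j420 + 420) = arctan(420/420) = 45.00°
∠H(j420) = 90.00° − (88.64° + 45.00°) = -43.64°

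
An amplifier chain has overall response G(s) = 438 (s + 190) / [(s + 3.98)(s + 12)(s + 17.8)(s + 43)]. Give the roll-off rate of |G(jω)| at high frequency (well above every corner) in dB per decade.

-60 dB/decade

With 1 zero and 4 poles, the high-frequency asymptotic slope is 20 × (1 − 4) = -60 dB/decade.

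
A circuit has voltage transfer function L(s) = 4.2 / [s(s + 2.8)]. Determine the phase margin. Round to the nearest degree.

64°

Gain crossover: |L(jω)| = 1 at ω ≈ 1.35 rad s⁻¹.
∠L(j1.35) = −90° − arctan(1.35/2.8) ≈ -115.76°
PM = 180° + (-115.76°) = 64.24°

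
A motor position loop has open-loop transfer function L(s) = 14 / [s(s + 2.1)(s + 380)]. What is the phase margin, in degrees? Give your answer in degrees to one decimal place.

89.5 deg

Gain crossover: |L(jω)| = 1 at ω ≈ 0.0175 rad/s.
∠L(j0.0175) = −90° − arctan(0.0175/2.1) − arctan(0.0175/380) ≈ -90.48°
PM = 180° + (-90.48°) = 89.52°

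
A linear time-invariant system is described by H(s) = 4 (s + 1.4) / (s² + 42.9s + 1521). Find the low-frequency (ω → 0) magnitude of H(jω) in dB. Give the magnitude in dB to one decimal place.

-48.7 dB

H(0) = 4 × 1.4 / 1521 = 0.0036818
20 log₁₀(0.0036818) = -48.68 dB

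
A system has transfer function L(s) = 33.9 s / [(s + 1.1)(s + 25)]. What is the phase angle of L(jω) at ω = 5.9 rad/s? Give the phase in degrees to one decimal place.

-2.7 deg

∠(j5.9) = 90.00°
∠(j5.9 + 1.1) = arctan(5.9/1.1) = 79.44°
∠(j5.9 + 25) = arctan(5.9/25) = 13.28°
∠L(j5.9) = 90.00° − (79.44° + 13.28°) = -2.72°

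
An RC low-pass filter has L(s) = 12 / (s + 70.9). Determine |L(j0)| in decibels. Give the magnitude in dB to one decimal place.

-15.4 dB

L(0) = 12 / 70.9 = 0.16925
20 log₁₀(0.16925) = -15.43 dB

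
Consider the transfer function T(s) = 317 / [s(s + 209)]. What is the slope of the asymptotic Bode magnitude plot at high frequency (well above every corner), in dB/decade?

-40 dB/decade

With 0 zeros and 2 poles, the high-frequency asymptotic slope is 20 × (0 − 2) = -40 dB/decade.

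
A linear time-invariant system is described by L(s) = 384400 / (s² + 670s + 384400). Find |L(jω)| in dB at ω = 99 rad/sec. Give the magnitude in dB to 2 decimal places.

|(j99)² + 670(j99) + 384400| = |3.746e+05 + j66330| = 3.804e+05
|L(j99)| = 384400 / 3.804e+05 = 1.0104
20 log₁₀(1.0104) = 0.090 dB

0.09 dB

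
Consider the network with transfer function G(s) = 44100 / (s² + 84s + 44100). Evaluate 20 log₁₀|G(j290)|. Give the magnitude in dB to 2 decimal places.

-0.52 dB

|(j290)² + 84(j290) + 44100| = |-40000 + j24360| = 4.683e+04
|G(j290)| = 44100 / 4.683e+04 = 0.94163
20 log₁₀(0.94163) = -0.522 dB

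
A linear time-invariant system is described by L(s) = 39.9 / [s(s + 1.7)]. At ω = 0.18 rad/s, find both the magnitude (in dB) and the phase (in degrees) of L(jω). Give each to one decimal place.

|j0.18 + 1.7| = √(0.18² + 1.7²) = 1.71
|j0.18| = 0.18
|L(j0.18)| = 39.9 / (1.71 × 0.18) = 129.67
20 log₁₀(129.67) = 42.26 dB
∠(j0.18 + 1.7) = arctan(0.18/1.7) = 6.04°
∠(j0.18) = 90.00°
∠L(j0.18) = − (6.04° + 90.00°) = -96.04°

|L| = 42.3 dB, ∠L = -96.0°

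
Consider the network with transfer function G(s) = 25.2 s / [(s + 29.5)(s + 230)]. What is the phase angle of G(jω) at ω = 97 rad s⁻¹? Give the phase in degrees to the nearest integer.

-6°

∠(j97) = 90.00°
∠(j97 + 29.5) = arctan(97/29.5) = 73.08°
∠(j97 + 230) = arctan(97/230) = 22.87°
∠G(j97) = 90.00° − (73.08° + 22.87°) = -5.95°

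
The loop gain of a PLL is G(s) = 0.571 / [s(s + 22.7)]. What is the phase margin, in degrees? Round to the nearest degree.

90°

Gain crossover: |G(jω)| = 1 at ω ≈ 0.0252 rad/s.
∠G(j0.0252) = −90° − arctan(0.0252/22.7) ≈ -90.06°
PM = 180° + (-90.06°) = 89.94°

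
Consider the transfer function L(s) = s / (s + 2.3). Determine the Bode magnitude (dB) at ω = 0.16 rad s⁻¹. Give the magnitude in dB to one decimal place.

|j0.16| = 0.16
|j0.16 + 2.3| = √(0.16² + 2.3²) = 2.306
|L(j0.16)| = 1 × 0.16 / 2.306 = 0.069398
20 log₁₀(0.069398) = -23.17 dB

-23.2 dB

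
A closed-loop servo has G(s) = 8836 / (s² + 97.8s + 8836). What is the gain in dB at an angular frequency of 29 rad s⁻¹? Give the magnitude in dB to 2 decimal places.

|(j29)² + 97.8(j29) + 8836| = |7995 + j2836.2| = 8483
|G(j29)| = 8836 / 8483 = 1.0416
20 log₁₀(1.0416) = 0.354 dB

0.35 dB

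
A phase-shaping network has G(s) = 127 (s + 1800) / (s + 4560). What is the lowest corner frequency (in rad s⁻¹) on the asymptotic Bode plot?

1800 rad s⁻¹

Break frequencies occur at each pole and zero magnitude: 1800 rad s⁻¹, 4560 rad s⁻¹.
The lowest is 1800 rad s⁻¹.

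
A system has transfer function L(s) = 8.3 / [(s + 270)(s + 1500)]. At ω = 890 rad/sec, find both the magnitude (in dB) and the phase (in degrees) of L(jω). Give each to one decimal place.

|L| = -105.8 dB, ∠L = -103.8°

|j890 + 270| = √(890² + 270²) = 930.1
|j890 + 1500| = √(890² + 1500²) = 1744
|L(j890)| = 8.3 / (930.1 × 1744) = 5.1166e-06
20 log₁₀(5.1166e-06) = -105.82 dB
∠(j890 + 270) = arctan(890/270) = 73.12°
∠(j890 + 1500) = arctan(890/1500) = 30.68°
∠L(j890) = − (73.12° + 30.68°) = -103.81°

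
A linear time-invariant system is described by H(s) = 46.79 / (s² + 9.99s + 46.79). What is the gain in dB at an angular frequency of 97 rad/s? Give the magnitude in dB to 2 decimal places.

|(j97)² + 9.99(j97) + 46.79| = |-9362.2 + j969.03| = 9412
|H(j97)| = 46.79 / 9412 = 0.0049712
20 log₁₀(0.0049712) = -46.071 dB

-46.07 dB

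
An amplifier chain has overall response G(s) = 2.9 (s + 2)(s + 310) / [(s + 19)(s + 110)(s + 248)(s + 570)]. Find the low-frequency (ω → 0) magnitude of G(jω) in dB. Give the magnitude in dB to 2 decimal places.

-104.31 dB

G(0) = 2.9 × 2 × 310 / (19 × 110 × 248 × 570) = 6.0858e-06
20 log₁₀(6.0858e-06) = -104.314 dB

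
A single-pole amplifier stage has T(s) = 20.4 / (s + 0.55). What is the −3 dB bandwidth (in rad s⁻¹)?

For a single-pole low-pass, the −3 dB point is at the pole: ω = 0.55 rad s⁻¹.

0.55 rad s⁻¹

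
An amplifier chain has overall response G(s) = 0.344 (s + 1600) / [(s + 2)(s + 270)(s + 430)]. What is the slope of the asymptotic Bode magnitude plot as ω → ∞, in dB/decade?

-40 dB/decade

With 1 zero and 3 poles, the high-frequency asymptotic slope is 20 × (1 − 3) = -40 dB/decade.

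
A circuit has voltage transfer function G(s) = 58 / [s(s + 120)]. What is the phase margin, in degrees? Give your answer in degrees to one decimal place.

Gain crossover: |G(jω)| = 1 at ω ≈ 0.483 rad/sec.
∠G(j0.483) = −90° − arctan(0.483/120) ≈ -90.23°
PM = 180° + (-90.23°) = 89.77°

89.8 deg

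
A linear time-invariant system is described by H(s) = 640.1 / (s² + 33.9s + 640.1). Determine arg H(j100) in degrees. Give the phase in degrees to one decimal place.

∠[(j100)² + 33.9(j100) + 640.1] = ∠[-9359.9 + j3390] = 160.09°
∠H(j100) = −160.09° = -160.09°

-160.1°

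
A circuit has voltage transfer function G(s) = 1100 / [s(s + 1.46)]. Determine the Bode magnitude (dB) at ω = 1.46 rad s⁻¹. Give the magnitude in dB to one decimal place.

|j1.46 + 1.46| = √(1.46² + 1.46²) = 2.065
|j1.46| = 1.46
|G(j1.46)| = 1100 / (2.065 × 1.46) = 364.9
20 log₁₀(364.9) = 51.24 dB

51.2 dB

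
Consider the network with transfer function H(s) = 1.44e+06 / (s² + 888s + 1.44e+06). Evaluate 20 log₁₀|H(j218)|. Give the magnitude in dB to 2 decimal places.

0.21 dB

|(j218)² + 888(j218) + 1.44e+06| = |1.3925e+06 + j1.9358e+05| = 1.406e+06
|H(j218)| = 1.44e+06 / 1.406e+06 = 1.0243
20 log₁₀(1.0243) = 0.208 dB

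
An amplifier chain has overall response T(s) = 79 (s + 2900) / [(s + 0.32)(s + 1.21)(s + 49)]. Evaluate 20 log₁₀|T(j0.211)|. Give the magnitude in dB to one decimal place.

79.9 dB

|j0.211 + 2900| = √(0.211² + 2900²) = 2900
|j0.211 + 0.32| = √(0.211² + 0.32²) = 0.3833
|j0.211 + 1.21| = √(0.211² + 1.21²) = 1.228
|j0.211 + 49| = √(0.211² + 49²) = 49
|T(j0.211)| = 79 × 2900 / (0.3833 × 1.228 × 49) = 9931
20 log₁₀(9931) = 79.94 dB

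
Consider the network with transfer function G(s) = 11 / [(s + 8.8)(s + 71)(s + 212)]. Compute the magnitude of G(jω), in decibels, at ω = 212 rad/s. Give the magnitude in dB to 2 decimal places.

|j212 + 8.8| = √(212² + 8.8²) = 212.2
|j212 + 71| = √(212² + 71²) = 223.6
|j212 + 212| = √(212² + 212²) = 299.8
|G(j212)| = 11 / (212.2 × 223.6 × 299.8) = 7.7341e-07
20 log₁₀(7.7341e-07) = -122.232 dB

-122.23 dB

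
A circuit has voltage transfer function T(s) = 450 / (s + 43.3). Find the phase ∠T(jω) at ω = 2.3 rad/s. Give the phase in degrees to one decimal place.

∠(j2.3 + 43.3) = arctan(2.3/43.3) = 3.04°
∠T(j2.3) = −3.04° = -3.04°

-3.0°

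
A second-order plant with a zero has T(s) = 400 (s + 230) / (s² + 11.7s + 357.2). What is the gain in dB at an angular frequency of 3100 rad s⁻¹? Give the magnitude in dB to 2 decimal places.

-17.76 dB

|j3100 + 230| = √(3100² + 230²) = 3109
|(j3100)² + 11.7(j3100) + 357.2| = |-9.6096e+06 + j36270| = 9.61e+06
|T(j3100)| = 400 × 3109 / 9.61e+06 = 0.12939
20 log₁₀(0.12939) = -17.762 dB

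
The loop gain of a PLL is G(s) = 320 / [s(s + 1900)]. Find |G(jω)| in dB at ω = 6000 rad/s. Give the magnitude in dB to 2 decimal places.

-101.44 dB

|j6000 + 1900| = √(6000² + 1900²) = 6294
|j6000| = 6000
|G(j6000)| = 320 / (6294 × 6000) = 8.4742e-06
20 log₁₀(8.4742e-06) = -101.438 dB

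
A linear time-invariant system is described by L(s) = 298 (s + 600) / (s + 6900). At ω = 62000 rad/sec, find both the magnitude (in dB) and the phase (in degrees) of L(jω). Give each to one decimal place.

|L| = 49.4 dB, ∠L = 5.8°

|j62000 + 600| = √(62000² + 600²) = 6.2e+04
|j62000 + 6900| = √(62000² + 6900²) = 6.238e+04
|L(j62000)| = 298 × 6.2e+04 / 6.238e+04 = 296.19
20 log₁₀(296.19) = 49.43 dB
∠(j62000 + 600) = arctan(62000/600) = 89.45°
∠(j62000 + 6900) = arctan(62000/6900) = 83.65°
∠L(j62000) = 89.45° − 83.65° = 5.80°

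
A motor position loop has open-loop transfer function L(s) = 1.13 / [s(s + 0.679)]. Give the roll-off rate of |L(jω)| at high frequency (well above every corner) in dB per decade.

With 0 zeros and 2 poles, the high-frequency asymptotic slope is 20 × (0 − 2) = -40 dB/decade.

-40 dB/decade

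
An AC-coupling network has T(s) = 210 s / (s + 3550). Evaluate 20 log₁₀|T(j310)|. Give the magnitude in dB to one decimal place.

25.2 dB

|j310| = 310
|j310 + 3550| = √(310² + 3550²) = 3564
|T(j310)| = 210 × 310 / 3564 = 18.269
20 log₁₀(18.269) = 25.23 dB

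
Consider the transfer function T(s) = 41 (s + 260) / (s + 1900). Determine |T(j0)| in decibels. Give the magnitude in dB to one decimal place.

T(0) = 41 × 260 / 1900 = 5.6105
20 log₁₀(5.6105) = 14.98 dB

15.0 dB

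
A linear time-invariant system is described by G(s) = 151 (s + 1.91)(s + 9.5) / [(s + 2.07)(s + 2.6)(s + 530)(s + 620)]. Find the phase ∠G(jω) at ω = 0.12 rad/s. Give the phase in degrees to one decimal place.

-1.7°

∠(j0.12 + 1.91) = arctan(0.12/1.91) = 3.60°
∠(j0.12 + 9.5) = arctan(0.12/9.5) = 0.72°
∠(j0.12 + 2.07) = arctan(0.12/2.07) = 3.32°
∠(j0.12 + 2.6) = arctan(0.12/2.6) = 2.64°
∠(j0.12 + 530) = arctan(0.12/530) = 0.01°
∠(j0.12 + 620) = arctan(0.12/620) = 0.01°
∠G(j0.12) = 3.60° + 0.72° − (3.32° + 2.64° + 0.01° + 0.01°) = -1.67°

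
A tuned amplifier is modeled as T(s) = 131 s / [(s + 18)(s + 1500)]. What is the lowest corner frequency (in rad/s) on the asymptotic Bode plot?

18 rad/s

Break frequencies occur at each pole and zero magnitude: 18 rad/s, 1500 rad/s.
The lowest is 18 rad/s.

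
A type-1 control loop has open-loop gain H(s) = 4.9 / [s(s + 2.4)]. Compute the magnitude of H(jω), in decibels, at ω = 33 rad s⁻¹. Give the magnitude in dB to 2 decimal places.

-46.96 dB

|j33 + 2.4| = √(33² + 2.4²) = 33.09
|j33| = 33
|H(j33)| = 4.9 / (33.09 × 33) = 0.0044877
20 log₁₀(0.0044877) = -46.960 dB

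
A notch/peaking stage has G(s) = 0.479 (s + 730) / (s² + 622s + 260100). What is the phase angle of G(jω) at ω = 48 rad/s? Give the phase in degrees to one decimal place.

∠(j48 + 730) = arctan(48/730) = 3.76°
∠[(j48)² + 622(j48) + 260100] = ∠[2.578e+05 + j29856] = 6.61°
∠G(j48) = 3.76° − 6.61° = -2.84°

-2.8°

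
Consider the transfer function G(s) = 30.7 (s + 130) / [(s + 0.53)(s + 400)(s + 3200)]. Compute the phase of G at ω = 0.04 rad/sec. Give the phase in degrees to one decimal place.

-4.3°

∠(j0.04 + 130) = arctan(0.04/130) = 0.02°
∠(j0.04 + 0.53) = arctan(0.04/0.53) = 4.32°
∠(j0.04 + 400) = arctan(0.04/400) = 0.01°
∠(j0.04 + 3200) = arctan(0.04/3200) = 0.00°
∠G(j0.04) = 0.02° − (4.32° + 0.01° + 0.00°) = -4.30°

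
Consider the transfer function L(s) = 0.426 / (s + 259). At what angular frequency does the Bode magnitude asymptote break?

259 rad s⁻¹

The single real pole at s = −259 gives a corner at ω = 259 rad s⁻¹.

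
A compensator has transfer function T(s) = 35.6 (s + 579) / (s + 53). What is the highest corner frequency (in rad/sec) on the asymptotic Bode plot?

Break frequencies occur at each pole and zero magnitude: 53 rad/sec, 579 rad/sec.
The highest is 579 rad/sec.

579 rad/sec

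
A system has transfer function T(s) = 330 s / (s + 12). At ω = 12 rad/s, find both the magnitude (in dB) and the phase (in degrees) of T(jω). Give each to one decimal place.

|j12| = 12
|j12 + 12| = √(12² + 12²) = 16.97
|T(j12)| = 330 × 12 / 16.97 = 233.35
20 log₁₀(233.35) = 47.36 dB
∠(j12) = 90.00°
∠(j12 + 12) = arctan(12/12) = 45.00°
∠T(j12) = 90.00° − 45.00° = 45.00°

|T| = 47.4 dB, ∠T = 45.0°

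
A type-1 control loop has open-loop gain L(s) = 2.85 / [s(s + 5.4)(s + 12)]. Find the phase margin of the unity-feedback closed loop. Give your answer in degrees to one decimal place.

89.3°

Gain crossover: |L(jω)| = 1 at ω ≈ 0.044 rad/sec.
∠L(j0.044) = −90° − arctan(0.044/5.4) − arctan(0.044/12) ≈ -90.68°
PM = 180° + (-90.68°) = 89.32°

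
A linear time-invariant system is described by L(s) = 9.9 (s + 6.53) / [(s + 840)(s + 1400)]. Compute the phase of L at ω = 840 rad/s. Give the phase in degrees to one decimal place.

13.6°

∠(j840 + 6.53) = arctan(840/6.53) = 89.55°
∠(j840 + 840) = arctan(840/840) = 45.00°
∠(j840 + 1400) = arctan(840/1400) = 30.96°
∠L(j840) = 89.55° − (45.00° + 30.96°) = 13.59°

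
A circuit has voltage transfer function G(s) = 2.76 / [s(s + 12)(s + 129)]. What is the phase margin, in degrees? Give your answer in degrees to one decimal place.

90.0 deg

Gain crossover: |G(jω)| = 1 at ω ≈ 0.00178 rad/sec.
∠G(j0.00178) = −90° − arctan(0.00178/12) − arctan(0.00178/129) ≈ -90.01°
PM = 180° + (-90.01°) = 89.99°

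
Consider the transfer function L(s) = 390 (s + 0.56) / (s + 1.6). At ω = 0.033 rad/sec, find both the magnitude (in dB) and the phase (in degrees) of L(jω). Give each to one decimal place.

|j0.033 + 0.56| = √(0.033² + 0.56²) = 0.561
|j0.033 + 1.6| = √(0.033² + 1.6²) = 1.6
|L(j0.033)| = 390 × 0.561 / 1.6 = 136.71
20 log₁₀(136.71) = 42.72 dB
∠(j0.033 + 0.56) = arctan(0.033/0.56) = 3.37°
∠(j0.033 + 1.6) = arctan(0.033/1.6) = 1.18°
∠L(j0.033) = 3.37° − 1.18° = 2.19°

|L| = 42.7 dB, ∠L = 2.2 deg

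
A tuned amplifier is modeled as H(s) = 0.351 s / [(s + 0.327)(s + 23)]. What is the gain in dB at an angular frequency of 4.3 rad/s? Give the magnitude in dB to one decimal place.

-36.5 dB

|j4.3| = 4.3
|j4.3 + 0.327| = √(4.3² + 0.327²) = 4.312
|j4.3 + 23| = √(4.3² + 23²) = 23.4
|H(j4.3)| = 0.351 × 4.3 / (4.312 × 23.4) = 0.014958
20 log₁₀(0.014958) = -36.50 dB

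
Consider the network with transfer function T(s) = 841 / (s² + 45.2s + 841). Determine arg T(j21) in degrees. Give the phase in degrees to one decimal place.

-67.1°

∠[(j21)² + 45.2(j21) + 841] = ∠[400 + j949.2] = 67.15°
∠T(j21) = −67.15° = -67.15°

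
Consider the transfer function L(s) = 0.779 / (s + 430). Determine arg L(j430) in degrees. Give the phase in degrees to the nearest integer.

-45°

∠(j430 + 430) = arctan(430/430) = 45.00°
∠L(j430) = −45.00° = -45.00°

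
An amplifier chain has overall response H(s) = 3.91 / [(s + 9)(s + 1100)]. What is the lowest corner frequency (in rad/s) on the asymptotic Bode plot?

9 rad/s

Break frequencies occur at each pole and zero magnitude: 9 rad/s, 1100 rad/s.
The lowest is 9 rad/s.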